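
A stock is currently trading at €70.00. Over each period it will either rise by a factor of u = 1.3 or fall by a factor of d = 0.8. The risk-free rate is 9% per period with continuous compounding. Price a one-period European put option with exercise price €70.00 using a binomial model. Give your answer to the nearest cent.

€5.27

Risk-neutral probability p = (e^0.09 − 0.8)/(1.3 − 0.8) = 0.2942/0.5000 = 0.5883
Terminal stock prices: S_u = 91, S_d = 56
Terminal payoffs (K − S): max(-21, 0) = 0, max(14, 0) = 14
Node 0 (S = 70): V_0 = e^(−0.09)·[0.5883·0.0000 + 0.4117·14.0000] = 5.2671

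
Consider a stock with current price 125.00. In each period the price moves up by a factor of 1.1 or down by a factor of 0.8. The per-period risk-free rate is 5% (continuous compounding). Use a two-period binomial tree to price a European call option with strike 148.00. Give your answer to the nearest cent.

Risk-neutral probability p = (e^0.05 − 0.8)/(1.1 − 0.8) = 0.2513/0.3000 = 0.8376
Terminal stock prices: S_uu = 151.3, S_ud = 110, S_dd = 80
Terminal payoffs (S − K): max(3.25, 0) = 3.25, max(-38, 0) = 0, max(-68, 0) = 0
Node u (S = 137.5): V_u = e^(−0.05)·[0.8376·3.2500 + 0.1624·0.0000] = 2.5893
Node d (S = 100): V_d = e^(−0.05)·[0.8376·0.0000 + 0.1624·0.0000] = 0.0000
Node 0 (S = 125): V_0 = e^(−0.05)·[0.8376·2.5893 + 0.1624·0.0000] = 2.0630

2.06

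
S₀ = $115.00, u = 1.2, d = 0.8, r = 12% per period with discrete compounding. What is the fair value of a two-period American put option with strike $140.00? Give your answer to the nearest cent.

$25.00

Risk-neutral probability p = (1 + 0.12 − 0.8)/(1.2 − 0.8) = 0.3200/0.4000 = 0.8000
Terminal stock prices: S_uu = 165.6, S_ud = 110.4, S_dd = 73.6
Terminal payoffs (K − S): max(-25.6, 0) = 0, max(29.6, 0) = 29.6, max(66.4, 0) = 66.4
Node u (S = 138): continuation = 1/1.12·[0.8000·0.0000 + 0.2000·29.6000] = 5.2857; exercise value = 2.0000 ≤ continuation, so V_u = 5.2857
Node d (S = 92): continuation = 1/1.12·[0.8000·29.6000 + 0.2000·66.4000] = 33.0000; exercise value = 48.0000 > continuation, so V_d = 48.0000 (exercise)
Node 0 (S = 115): continuation = 1/1.12·[0.8000·5.2857 + 0.2000·48.0000] = 12.3469; exercise value = 25.0000 > continuation, so V_0 = 25.0000 (exercise)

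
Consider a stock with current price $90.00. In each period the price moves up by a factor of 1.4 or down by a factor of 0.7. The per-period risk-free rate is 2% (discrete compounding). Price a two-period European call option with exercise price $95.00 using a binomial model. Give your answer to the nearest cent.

$16.35

Risk-neutral probability p = (1 + 0.02 − 0.7)/(1.4 − 0.7) = 0.3200/0.7000 = 0.4571
Terminal stock prices: S_uu = 176.4, S_ud = 88.2, S_dd = 44.1
Terminal payoffs (S − K): max(81.4, 0) = 81.4, max(-6.8, 0) = 0, max(-50.9, 0) = 0
Node u (S = 126): V_u = 1/1.02·[0.4571·81.4000 + 0.5429·0.0000] = 36.4818
Node d (S = 63): V_d = 1/1.02·[0.4571·0.0000 + 0.5429·0.0000] = 0.0000
Node 0 (S = 90): V_0 = 1/1.02·[0.4571·36.4818 + 0.5429·0.0000] = 16.3504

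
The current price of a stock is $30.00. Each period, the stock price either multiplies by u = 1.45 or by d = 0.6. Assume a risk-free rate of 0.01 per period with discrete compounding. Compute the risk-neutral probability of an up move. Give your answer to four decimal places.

Risk-neutral probability p = (1 + 0.01 − 0.6)/(1.45 − 0.6) = 0.4100/0.8500 = 0.4824

p = 0.4824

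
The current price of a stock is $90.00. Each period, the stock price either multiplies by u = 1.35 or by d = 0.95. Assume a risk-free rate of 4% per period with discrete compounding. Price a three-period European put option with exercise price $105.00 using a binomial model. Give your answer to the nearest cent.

$11.52

Risk-neutral probability p = (1 + 0.04 − 0.95)/(1.35 − 0.95) = 0.0900/0.4000 = 0.2250
Terminal stock prices: S_uuu = 221.4, S_uud = 155.8, S_udd = 109.7, S_ddd = 77.16
Terminal payoffs (K − S): max(-116.4, 0) = 0, max(-50.82, 0) = 0, max(-4.654, 0) = 0, max(27.84, 0) = 27.84
Node uu (S = 164): V_uu = 1/1.04·[0.2250·0.0000 + 0.7750·0.0000] = 0.0000
Node ud (S = 115.4): V_ud = 1/1.04·[0.2250·0.0000 + 0.7750·0.0000] = 0.0000
Node dd (S = 81.22): V_dd = 1/1.04·[0.2250·0.0000 + 0.7750·27.8363] = 20.7434
Node u (S = 121.5): V_u = 1/1.04·[0.2250·0.0000 + 0.7750·0.0000] = 0.0000
Node d (S = 85.5): V_d = 1/1.04·[0.2250·0.0000 + 0.7750·20.7434] = 15.4578
Node 0 (S = 90): V_0 = 1/1.04·[0.2250·0.0000 + 0.7750·15.4578] = 11.5190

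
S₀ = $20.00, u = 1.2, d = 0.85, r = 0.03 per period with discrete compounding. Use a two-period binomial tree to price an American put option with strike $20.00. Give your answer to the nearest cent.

$1.41

Risk-neutral probability p = (1 + 0.03 − 0.85)/(1.2 − 0.85) = 0.1800/0.3500 = 0.5143
Terminal stock prices: S_uu = 28.8, S_ud = 20.4, S_dd = 14.45
Terminal payoffs (K − S): max(-8.8, 0) = 0, max(-0.4, 0) = 0, max(5.55, 0) = 5.55
Node u (S = 24): continuation = 1/1.03·[0.5143·0.0000 + 0.4857·0.0000] = 0.0000; exercise value = 0.0000 ≤ continuation, so V_u = 0.0000
Node d (S = 17): continuation = 1/1.03·[0.5143·0.0000 + 0.4857·5.5500] = 2.6172; exercise value = 3.0000 > continuation, so V_d = 3.0000 (exercise)
Node 0 (S = 20): continuation = 1/1.03·[0.5143·0.0000 + 0.4857·3.0000] = 1.4147; exercise value = 0.0000 ≤ continuation, so V_0 = 1.4147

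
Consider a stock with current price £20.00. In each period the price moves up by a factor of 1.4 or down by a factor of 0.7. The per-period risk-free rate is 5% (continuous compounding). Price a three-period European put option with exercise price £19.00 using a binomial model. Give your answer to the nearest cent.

£2.99

Risk-neutral probability p = (e^0.05 − 0.7)/(1.4 − 0.7) = 0.3513/0.7000 = 0.5018
Terminal stock prices: S_uuu = 54.88, S_uud = 27.44, S_udd = 13.72, S_ddd = 6.86
Terminal payoffs (K − S): max(-35.88, 0) = 0, max(-8.44, 0) = 0, max(5.28, 0) = 5.28, max(12.14, 0) = 12.14
Node uu (S = 39.2): V_uu = e^(−0.05)·[0.5018·0.0000 + 0.4982·0.0000] = 0.0000
Node ud (S = 19.6): V_ud = e^(−0.05)·[0.5018·0.0000 + 0.4982·5.2800] = 2.5021
Node dd (S = 9.8): V_dd = e^(−0.05)·[0.5018·5.2800 + 0.4982·12.1400] = 8.2734
Node u (S = 28): V_u = e^(−0.05)·[0.5018·0.0000 + 0.4982·2.5021] = 1.1857
Node d (S = 14): V_d = e^(−0.05)·[0.5018·2.5021 + 0.4982·8.2734] = 5.1150
Node 0 (S = 20): V_0 = e^(−0.05)·[0.5018·1.1857 + 0.4982·5.1150] = 2.9899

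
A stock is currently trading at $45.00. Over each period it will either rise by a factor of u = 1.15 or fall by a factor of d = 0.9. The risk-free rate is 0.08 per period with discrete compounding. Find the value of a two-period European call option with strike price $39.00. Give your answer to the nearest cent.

Risk-neutral probability p = (1 + 0.08 − 0.9)/(1.15 − 0.9) = 0.1800/0.2500 = 0.7200
Terminal stock prices: S_uu = 59.51, S_ud = 46.57, S_dd = 36.45
Terminal payoffs (S − K): max(20.51, 0) = 20.51, max(7.575, 0) = 7.575, max(-2.55, 0) = 0
Node u (S = 51.75): V_u = 1/1.08·[0.7200·20.5125 + 0.2800·7.5750] = 15.6389
Node d (S = 40.5): V_d = 1/1.08·[0.7200·7.5750 + 0.2800·0.0000] = 5.0500
Node 0 (S = 45): V_0 = 1/1.08·[0.7200·15.6389 + 0.2800·5.0500] = 11.7352

$11.74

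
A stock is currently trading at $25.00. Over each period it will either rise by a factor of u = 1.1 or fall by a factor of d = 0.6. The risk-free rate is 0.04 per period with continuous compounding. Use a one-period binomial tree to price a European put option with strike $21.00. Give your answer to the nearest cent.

Risk-neutral probability p = (e^0.04 − 0.6)/(1.1 − 0.6) = 0.4408/0.5000 = 0.8816
Terminal stock prices: S_u = 27.5, S_d = 15
Terminal payoffs (K − S): max(-6.5, 0) = 0, max(6, 0) = 6
Node 0 (S = 25): V_0 = e^(−0.04)·[0.8816·0.0000 + 0.1184·6.0000] = 0.6824

$0.68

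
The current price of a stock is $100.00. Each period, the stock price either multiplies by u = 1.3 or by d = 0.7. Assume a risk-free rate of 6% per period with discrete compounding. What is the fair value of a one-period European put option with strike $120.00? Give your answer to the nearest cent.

$18.87

Risk-neutral probability p = (1 + 0.06 − 0.7)/(1.3 − 0.7) = 0.3600/0.6000 = 0.6000
Terminal stock prices: S_u = 130, S_d = 70
Terminal payoffs (K − S): max(-10, 0) = 0, max(50, 0) = 50
Node 0 (S = 100): V_0 = 1/1.06·[0.6000·0.0000 + 0.4000·50.0000] = 18.8679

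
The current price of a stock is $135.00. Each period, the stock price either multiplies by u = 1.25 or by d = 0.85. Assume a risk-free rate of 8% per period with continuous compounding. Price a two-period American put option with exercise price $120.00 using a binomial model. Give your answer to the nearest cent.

Risk-neutral probability p = (e^0.08 − 0.85)/(1.25 − 0.85) = 0.2333/0.4000 = 0.5832
Terminal stock prices: S_uu = 210.9, S_ud = 143.4, S_dd = 97.54
Terminal payoffs (K − S): max(-90.94, 0) = 0, max(-23.44, 0) = 0, max(22.46, 0) = 22.46
Node u (S = 168.8): continuation = e^(−0.08)·[0.5832·0.0000 + 0.4168·0.0000] = 0.0000; exercise value = 0.0000 ≤ continuation, so V_u = 0.0000
Node d (S = 114.8): continuation = e^(−0.08)·[0.5832·0.0000 + 0.4168·22.4625] = 8.6422; exercise value = 5.2500 ≤ continuation, so V_d = 8.6422
Node 0 (S = 135): continuation = e^(−0.08)·[0.5832·0.0000 + 0.4168·8.6422] = 3.3250; exercise value = 0.0000 ≤ continuation, so V_0 = 3.3250

$3.32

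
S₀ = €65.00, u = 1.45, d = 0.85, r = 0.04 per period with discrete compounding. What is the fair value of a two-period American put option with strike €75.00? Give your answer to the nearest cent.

Risk-neutral probability p = (1 + 0.04 − 0.85)/(1.45 − 0.85) = 0.1900/0.6000 = 0.3167
Terminal stock prices: S_uu = 136.7, S_ud = 80.11, S_dd = 46.96
Terminal payoffs (K − S): max(-61.66, 0) = 0, max(-5.112, 0) = 0, max(28.04, 0) = 28.04
Node u (S = 94.25): continuation = 1/1.04·[0.3167·0.0000 + 0.6833·0.0000] = 0.0000; exercise value = 0.0000 ≤ continuation, so V_u = 0.0000
Node d (S = 55.25): continuation = 1/1.04·[0.3167·0.0000 + 0.6833·28.0375] = 18.4221; exercise value = 19.7500 > continuation, so V_d = 19.7500 (exercise)
Node 0 (S = 65): continuation = 1/1.04·[0.3167·0.0000 + 0.6833·19.7500] = 12.9768; exercise value = 10.0000 ≤ continuation, so V_0 = 12.9768

€12.98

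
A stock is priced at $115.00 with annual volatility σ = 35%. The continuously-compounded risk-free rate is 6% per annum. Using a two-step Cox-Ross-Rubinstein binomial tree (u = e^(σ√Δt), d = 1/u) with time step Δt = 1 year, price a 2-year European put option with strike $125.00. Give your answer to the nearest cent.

$19.49

CRR parameters: u = e^(σ√Δt) = e^(0.35·√1) = 1.4191, d = 1/u = 0.7047
Per-period rate: rΔt = 0.06·1 = 0.06, so R = e^0.06 = 1.0618
Risk-neutral probability p = (e^0.06 − 0.7047)/(1.4191 − 0.7047) = 0.3571/0.7144 = 0.4999
Terminal stock prices: S_uu = 231.6, S_ud = 115, S_dd = 57.11
Terminal payoffs (K − S): max(-106.6, 0) = 0, max(10, 0) = 10, max(67.89, 0) = 67.89
Node u (S = 163.2): V_u = e^(−0.06)·[0.4999·0.0000 + 0.5001·10.0000] = 4.7094
Node d (S = 81.04): V_d = e^(−0.06)·[0.4999·10.0000 + 0.5001·67.8927] = 36.6814
Node 0 (S = 115): V_0 = e^(−0.06)·[0.4999·4.7094 + 0.5001·36.6814] = 19.4919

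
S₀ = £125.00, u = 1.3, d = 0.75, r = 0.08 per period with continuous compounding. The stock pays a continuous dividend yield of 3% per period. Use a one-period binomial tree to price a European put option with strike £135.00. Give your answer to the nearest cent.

Per-period risk-free factor R = e^0.08 = 1.0833; dividend-adjusted growth = e^(0.08−0.03) = 1.0513.
Risk-neutral probability p = (1.0513 − 0.75)/(1.3 − 0.75) = 0.3013/0.5500 = 0.5478
Terminal stock prices: S_u = 162.5, S_d = 93.75
Terminal payoffs (K − S): max(-27.5, 0) = 0, max(41.25, 0) = 41.25
Node 0 (S = 125): V_0 = e^(−0.08)·[0.5478·0.0000 + 0.4522·41.2500] = 17.2204

£17.22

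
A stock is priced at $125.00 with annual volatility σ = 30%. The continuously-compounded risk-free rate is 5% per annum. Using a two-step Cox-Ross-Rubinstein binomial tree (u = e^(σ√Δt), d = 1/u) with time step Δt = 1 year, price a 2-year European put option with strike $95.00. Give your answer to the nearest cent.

CRR parameters: u = e^(σ√Δt) = e^(0.3·√1) = 1.3499, d = 1/u = 0.7408
Per-period rate: rΔt = 0.05·1 = 0.05, so R = e^0.05 = 1.0513
Risk-neutral probability p = (e^0.05 − 0.7408)/(1.3499 − 0.7408) = 0.3105/0.6090 = 0.5097
Terminal stock prices: S_uu = 227.8, S_ud = 125, S_dd = 68.6
Terminal payoffs (K − S): max(-132.8, 0) = 0, max(-30, 0) = 0, max(26.4, 0) = 26.4
Node u (S = 168.7): V_u = e^(−0.05)·[0.5097·0.0000 + 0.4903·0.0000] = 0.0000
Node d (S = 92.6): V_d = e^(−0.05)·[0.5097·0.0000 + 0.4903·26.3985] = 12.3109
Node 0 (S = 125): V_0 = e^(−0.05)·[0.5097·0.0000 + 0.4903·12.3109] = 5.7412

$5.74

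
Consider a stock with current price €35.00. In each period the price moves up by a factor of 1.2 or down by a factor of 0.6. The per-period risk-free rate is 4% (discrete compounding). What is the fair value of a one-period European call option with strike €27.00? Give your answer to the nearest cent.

€10.58

Risk-neutral probability p = (1 + 0.04 − 0.6)/(1.2 − 0.6) = 0.4400/0.6000 = 0.7333
Terminal stock prices: S_u = 42, S_d = 21
Terminal payoffs (S − K): max(15, 0) = 15, max(-6, 0) = 0
Node 0 (S = 35): V_0 = 1/1.04·[0.7333·15.0000 + 0.2667·0.0000] = 10.5769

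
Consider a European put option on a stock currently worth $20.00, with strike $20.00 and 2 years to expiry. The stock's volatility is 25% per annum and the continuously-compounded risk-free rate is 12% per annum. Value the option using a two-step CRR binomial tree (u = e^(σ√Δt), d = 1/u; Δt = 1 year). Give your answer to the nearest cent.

$0.59

CRR parameters: u = e^(σ√Δt) = e^(0.25·√1) = 1.2840, d = 1/u = 0.7788
Per-period rate: rΔt = 0.12·1 = 0.12, so R = e^0.12 = 1.1275
Risk-neutral probability p = (e^0.12 − 0.7788)/(1.2840 − 0.7788) = 0.3487/0.5052 = 0.6902
Terminal stock prices: S_uu = 32.97, S_ud = 20, S_dd = 12.13
Terminal payoffs (K − S): max(-12.97, 0) = 0, max(0, 0) = 0, max(7.869, 0) = 7.869
Node u (S = 25.68): V_u = e^(−0.12)·[0.6902·0.0000 + 0.3098·0.0000] = 0.0000
Node d (S = 15.58): V_d = e^(−0.12)·[0.6902·0.0000 + 0.3098·7.8694] = 2.1624
Node 0 (S = 20): V_0 = e^(−0.12)·[0.6902·0.0000 + 0.3098·2.1624] = 0.5942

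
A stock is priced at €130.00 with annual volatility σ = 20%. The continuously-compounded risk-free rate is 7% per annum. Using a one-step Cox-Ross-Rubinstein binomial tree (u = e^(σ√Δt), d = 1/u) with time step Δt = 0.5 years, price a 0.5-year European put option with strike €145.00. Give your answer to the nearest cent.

CRR parameters: u = e^(σ√Δt) = e^(0.2·√0.5) = 1.1519, d = 1/u = 0.8681
Per-period rate: rΔt = 0.07·0.5 = 0.035, so R = e^0.035 = 1.0356
Risk-neutral probability p = (e^0.035 − 0.8681)/(1.1519 − 0.8681) = 0.1675/0.2838 = 0.5902
Terminal stock prices: S_u = 149.7, S_d = 112.9
Terminal payoffs (K − S): max(-4.748, 0) = 0, max(32.14, 0) = 32.14
Node 0 (S = 130): V_0 = e^(−0.035)·[0.5902·0.0000 + 0.4098·32.1440] = 12.7189

€12.72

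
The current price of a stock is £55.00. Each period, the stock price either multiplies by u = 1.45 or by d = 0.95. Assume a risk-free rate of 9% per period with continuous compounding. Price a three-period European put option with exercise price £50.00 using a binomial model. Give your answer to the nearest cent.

£0.78

Risk-neutral probability p = (e^0.09 − 0.95)/(1.45 − 0.95) = 0.1442/0.5000 = 0.2883
Terminal stock prices: S_uuu = 167.7, S_uud = 109.9, S_udd = 71.97, S_ddd = 47.16
Terminal payoffs (K − S): max(-117.7, 0) = 0, max(-59.86, 0) = 0, max(-21.97, 0) = 0, max(2.844, 0) = 2.844
Node uu (S = 115.6): V_uu = e^(−0.09)·[0.2883·0.0000 + 0.7117·0.0000] = 0.0000
Node ud (S = 75.76): V_ud = e^(−0.09)·[0.2883·0.0000 + 0.7117·0.0000] = 0.0000
Node dd (S = 49.64): V_dd = e^(−0.09)·[0.2883·0.0000 + 0.7117·2.8444] = 1.8500
Node u (S = 79.75): V_u = e^(−0.09)·[0.2883·0.0000 + 0.7117·0.0000] = 0.0000
Node d (S = 52.25): V_d = e^(−0.09)·[0.2883·0.0000 + 0.7117·1.8500] = 1.2032
Node 0 (S = 55): V_0 = e^(−0.09)·[0.2883·0.0000 + 0.7117·1.2032] = 0.7826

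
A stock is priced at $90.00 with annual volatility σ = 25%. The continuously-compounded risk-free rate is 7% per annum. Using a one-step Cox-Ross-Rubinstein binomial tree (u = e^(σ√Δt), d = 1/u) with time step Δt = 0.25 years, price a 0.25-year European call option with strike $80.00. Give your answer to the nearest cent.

$11.65

CRR parameters: u = e^(σ√Δt) = e^(0.25·√0.25) = 1.1331, d = 1/u = 0.8825
Per-period rate: rΔt = 0.07·0.25 = 0.0175, so R = e^0.0175 = 1.0177
Risk-neutral probability p = (e^0.0175 − 0.8825)/(1.1331 − 0.8825) = 0.1352/0.2507 = 0.5392
Terminal stock prices: S_u = 102, S_d = 79.42
Terminal payoffs (S − K): max(21.98, 0) = 21.98, max(-0.5753, 0) = 0
Node 0 (S = 90): V_0 = e^(−0.0175)·[0.5392·21.9834 + 0.4608·0.0000] = 11.6483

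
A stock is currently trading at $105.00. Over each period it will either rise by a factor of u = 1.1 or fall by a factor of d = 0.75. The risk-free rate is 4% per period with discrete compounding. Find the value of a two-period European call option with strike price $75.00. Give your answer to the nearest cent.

$36.09

Risk-neutral probability p = (1 + 0.04 − 0.75)/(1.1 − 0.75) = 0.2900/0.3500 = 0.8286
Terminal stock prices: S_uu = 127.1, S_ud = 86.63, S_dd = 59.06
Terminal payoffs (S − K): max(52.05, 0) = 52.05, max(11.63, 0) = 11.63, max(-15.94, 0) = 0
Node u (S = 115.5): V_u = 1/1.04·[0.8286·52.0500 + 0.1714·11.6250] = 43.3846
Node d (S = 78.75): V_d = 1/1.04·[0.8286·11.6250 + 0.1714·0.0000] = 9.2617
Node 0 (S = 105): V_0 = 1/1.04·[0.8286·43.3846 + 0.1714·9.2617] = 36.0913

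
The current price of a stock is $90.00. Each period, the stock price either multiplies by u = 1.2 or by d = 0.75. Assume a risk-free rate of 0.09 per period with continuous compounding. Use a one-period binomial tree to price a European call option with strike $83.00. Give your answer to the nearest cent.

$17.48

Risk-neutral probability p = (e^0.09 − 0.75)/(1.2 − 0.75) = 0.3442/0.4500 = 0.7648
Terminal stock prices: S_u = 108, S_d = 67.5
Terminal payoffs (S − K): max(25, 0) = 25, max(-15.5, 0) = 0
Node 0 (S = 90): V_0 = e^(−0.09)·[0.7648·25.0000 + 0.2352·0.0000] = 17.4751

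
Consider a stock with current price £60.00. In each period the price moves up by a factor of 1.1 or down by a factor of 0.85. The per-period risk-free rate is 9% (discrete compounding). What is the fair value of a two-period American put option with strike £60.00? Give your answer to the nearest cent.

£0.46

Risk-neutral probability p = (1 + 0.09 − 0.85)/(1.1 − 0.85) = 0.2400/0.2500 = 0.9600
Terminal stock prices: S_uu = 72.6, S_ud = 56.1, S_dd = 43.35
Terminal payoffs (K − S): max(-12.6, 0) = 0, max(3.9, 0) = 3.9, max(16.65, 0) = 16.65
Node u (S = 66): continuation = 1/1.09·[0.9600·0.0000 + 0.0400·3.9000] = 0.1431; exercise value = 0.0000 ≤ continuation, so V_u = 0.1431
Node d (S = 51): continuation = 1/1.09·[0.9600·3.9000 + 0.0400·16.6500] = 4.0459; exercise value = 9.0000 > continuation, so V_d = 9.0000 (exercise)
Node 0 (S = 60): continuation = 1/1.09·[0.9600·0.1431 + 0.0400·9.0000] = 0.4563; exercise value = 0.0000 ≤ continuation, so V_0 = 0.4563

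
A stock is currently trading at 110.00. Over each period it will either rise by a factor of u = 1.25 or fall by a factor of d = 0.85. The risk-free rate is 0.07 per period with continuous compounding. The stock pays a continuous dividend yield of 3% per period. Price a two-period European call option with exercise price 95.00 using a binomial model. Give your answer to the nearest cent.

24.70

Per-period risk-free factor R = e^0.07 = 1.0725; dividend-adjusted growth = e^(0.07−0.03) = 1.0408.
Risk-neutral probability p = (1.0408 − 0.85)/(1.25 − 0.85) = 0.1908/0.4000 = 0.4770
Terminal stock prices: S_uu = 171.9, S_ud = 116.9, S_dd = 79.47
Terminal payoffs (S − K): max(76.88, 0) = 76.88, max(21.88, 0) = 21.88, max(-15.53, 0) = 0
Node u (S = 137.5): V_u = e^(−0.07)·[0.4770·76.8750 + 0.5230·21.8750] = 44.8588
Node d (S = 93.5): V_d = e^(−0.07)·[0.4770·21.8750 + 0.5230·0.0000] = 9.7295
Node 0 (S = 110): V_0 = e^(−0.07)·[0.4770·44.8588 + 0.5230·9.7295] = 24.6964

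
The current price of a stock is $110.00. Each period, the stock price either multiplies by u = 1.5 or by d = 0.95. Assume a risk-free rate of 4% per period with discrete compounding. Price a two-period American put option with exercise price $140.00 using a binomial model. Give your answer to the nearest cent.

$30.00

Risk-neutral probability p = (1 + 0.04 − 0.95)/(1.5 − 0.95) = 0.0900/0.5500 = 0.1636
Terminal stock prices: S_uu = 247.5, S_ud = 156.8, S_dd = 99.27
Terminal payoffs (K − S): max(-107.5, 0) = 0, max(-16.75, 0) = 0, max(40.73, 0) = 40.73
Node u (S = 165): continuation = 1/1.04·[0.1636·0.0000 + 0.8364·0.0000] = 0.0000; exercise value = 0.0000 ≤ continuation, so V_u = 0.0000
Node d (S = 104.5): continuation = 1/1.04·[0.1636·0.0000 + 0.8364·40.7250] = 32.7509; exercise value = 35.5000 > continuation, so V_d = 35.5000 (exercise)
Node 0 (S = 110): continuation = 1/1.04·[0.1636·0.0000 + 0.8364·35.5000] = 28.5490; exercise value = 30.0000 > continuation, so V_0 = 30.0000 (exercise)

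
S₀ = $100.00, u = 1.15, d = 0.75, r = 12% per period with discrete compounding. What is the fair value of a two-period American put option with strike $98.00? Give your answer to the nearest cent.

Risk-neutral probability p = (1 + 0.12 − 0.75)/(1.15 − 0.75) = 0.3700/0.4000 = 0.9250
Terminal stock prices: S_uu = 132.2, S_ud = 86.25, S_dd = 56.25
Terminal payoffs (K − S): max(-34.25, 0) = 0, max(11.75, 0) = 11.75, max(41.75, 0) = 41.75
Node u (S = 115): continuation = 1/1.12·[0.9250·0.0000 + 0.0750·11.7500] = 0.7868; exercise value = 0.0000 ≤ continuation, so V_u = 0.7868
Node d (S = 75): continuation = 1/1.12·[0.9250·11.7500 + 0.0750·41.7500] = 12.5000; exercise value = 23.0000 > continuation, so V_d = 23.0000 (exercise)
Node 0 (S = 100): continuation = 1/1.12·[0.9250·0.7868 + 0.0750·23.0000] = 2.1900; exercise value = 0.0000 ≤ continuation, so V_0 = 2.1900

$2.19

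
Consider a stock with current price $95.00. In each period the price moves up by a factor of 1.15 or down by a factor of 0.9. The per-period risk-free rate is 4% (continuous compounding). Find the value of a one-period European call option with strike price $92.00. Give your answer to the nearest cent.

Risk-neutral probability p = (e^0.04 − 0.9)/(1.15 − 0.9) = 0.1408/0.2500 = 0.5632
Terminal stock prices: S_u = 109.2, S_d = 85.5
Terminal payoffs (S − K): max(17.25, 0) = 17.25, max(-6.5, 0) = 0
Node 0 (S = 95): V_0 = e^(−0.04)·[0.5632·17.2500 + 0.4368·0.0000] = 9.3350

$9.33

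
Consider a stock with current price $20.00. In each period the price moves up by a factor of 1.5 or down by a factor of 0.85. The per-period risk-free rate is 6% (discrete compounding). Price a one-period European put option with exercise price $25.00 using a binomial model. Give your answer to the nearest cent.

Risk-neutral probability p = (1 + 0.06 − 0.85)/(1.5 − 0.85) = 0.2100/0.6500 = 0.3231
Terminal stock prices: S_u = 30, S_d = 17
Terminal payoffs (K − S): max(-5, 0) = 0, max(8, 0) = 8
Node 0 (S = 20): V_0 = 1/1.06·[0.3231·0.0000 + 0.6769·8.0000] = 5.1089

$5.11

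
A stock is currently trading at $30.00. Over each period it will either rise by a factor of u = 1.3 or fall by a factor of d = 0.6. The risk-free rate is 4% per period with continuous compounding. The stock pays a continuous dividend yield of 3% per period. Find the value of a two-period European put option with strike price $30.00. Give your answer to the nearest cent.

Per-period risk-free factor R = e^0.04 = 1.0408; dividend-adjusted growth = e^(0.04−0.03) = 1.0101.
Risk-neutral probability p = (1.0101 − 0.6)/(1.3 − 0.6) = 0.4101/0.7000 = 0.5858
Terminal stock prices: S_uu = 50.7, S_ud = 23.4, S_dd = 10.8
Terminal payoffs (K − S): max(-20.7, 0) = 0, max(6.6, 0) = 6.6, max(19.2, 0) = 19.2
Node u (S = 39): V_u = e^(−0.04)·[0.5858·0.0000 + 0.4142·6.6000] = 2.6266
Node d (S = 18): V_d = e^(−0.04)·[0.5858·6.6000 + 0.4142·19.2000] = 11.3557
Node 0 (S = 30): V_0 = e^(−0.04)·[0.5858·2.6266 + 0.4142·11.3557] = 5.9975

$6.00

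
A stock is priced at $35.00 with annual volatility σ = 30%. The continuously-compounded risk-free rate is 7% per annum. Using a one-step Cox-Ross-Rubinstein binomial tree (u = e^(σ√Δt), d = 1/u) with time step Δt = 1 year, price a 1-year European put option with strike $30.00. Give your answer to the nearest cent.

$1.73

CRR parameters: u = e^(σ√Δt) = e^(0.3·√1) = 1.3499, d = 1/u = 0.7408
Per-period rate: rΔt = 0.07·1 = 0.07, so R = e^0.07 = 1.0725
Risk-neutral probability p = (e^0.07 − 0.7408)/(1.3499 − 0.7408) = 0.3317/0.6090 = 0.5446
Terminal stock prices: S_u = 47.25, S_d = 25.93
Terminal payoffs (K − S): max(-17.25, 0) = 0, max(4.071, 0) = 4.071
Node 0 (S = 35): V_0 = e^(−0.07)·[0.5446·0.0000 + 0.4554·4.0714] = 1.7287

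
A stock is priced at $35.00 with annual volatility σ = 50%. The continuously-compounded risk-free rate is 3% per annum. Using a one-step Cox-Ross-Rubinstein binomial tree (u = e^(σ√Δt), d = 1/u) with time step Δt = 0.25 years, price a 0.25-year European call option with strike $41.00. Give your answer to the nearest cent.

$1.77

CRR parameters: u = e^(σ√Δt) = e^(0.5·√0.25) = 1.2840, d = 1/u = 0.7788
Per-period rate: rΔt = 0.03·0.25 = 0.0075, so R = e^0.0075 = 1.0075
Risk-neutral probability p = (e^0.0075 − 0.7788)/(1.2840 − 0.7788) = 0.2287/0.5052 = 0.4527
Terminal stock prices: S_u = 44.94, S_d = 27.26
Terminal payoffs (S − K): max(3.941, 0) = 3.941, max(-13.74, 0) = 0
Node 0 (S = 35): V_0 = e^(−0.0075)·[0.4527·3.9409 + 0.5473·0.0000] = 1.7708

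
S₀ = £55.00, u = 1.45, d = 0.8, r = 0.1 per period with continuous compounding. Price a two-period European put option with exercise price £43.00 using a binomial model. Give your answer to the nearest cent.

Risk-neutral probability p = (e^0.1 − 0.8)/(1.45 − 0.8) = 0.3052/0.6500 = 0.4695
Terminal stock prices: S_uu = 115.6, S_ud = 63.8, S_dd = 35.2
Terminal payoffs (K − S): max(-72.64, 0) = 0, max(-20.8, 0) = 0, max(7.8, 0) = 7.8
Node u (S = 79.75): V_u = e^(−0.1)·[0.4695·0.0000 + 0.5305·0.0000] = 0.0000
Node d (S = 44): V_d = e^(−0.1)·[0.4695·0.0000 + 0.5305·7.8000] = 3.7442
Node 0 (S = 55): V_0 = e^(−0.1)·[0.4695·0.0000 + 0.5305·3.7442] = 1.7973

£1.80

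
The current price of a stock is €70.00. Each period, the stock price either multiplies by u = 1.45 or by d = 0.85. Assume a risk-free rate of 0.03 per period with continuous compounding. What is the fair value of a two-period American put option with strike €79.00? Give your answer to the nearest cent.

Risk-neutral probability p = (e^0.03 − 0.85)/(1.45 − 0.85) = 0.1805/0.6000 = 0.3008
Terminal stock prices: S_uu = 147.2, S_ud = 86.27, S_dd = 50.57
Terminal payoffs (K − S): max(-68.18, 0) = 0, max(-7.275, 0) = 0, max(28.43, 0) = 28.43
Node u (S = 101.5): continuation = e^(−0.03)·[0.3008·0.0000 + 0.6992·0.0000] = 0.0000; exercise value = 0.0000 ≤ continuation, so V_u = 0.0000
Node d (S = 59.5): continuation = e^(−0.03)·[0.3008·0.0000 + 0.6992·28.4250] = 19.2885; exercise value = 19.5000 > continuation, so V_d = 19.5000 (exercise)
Node 0 (S = 70): continuation = e^(−0.03)·[0.3008·0.0000 + 0.6992·19.5000] = 13.2322; exercise value = 9.0000 ≤ continuation, so V_0 = 13.2322

€13.23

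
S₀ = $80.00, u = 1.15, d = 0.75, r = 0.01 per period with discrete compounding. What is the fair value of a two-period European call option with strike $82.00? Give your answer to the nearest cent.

$9.86

Risk-neutral probability p = (1 + 0.01 − 0.75)/(1.15 − 0.75) = 0.2600/0.4000 = 0.6500
Terminal stock prices: S_uu = 105.8, S_ud = 69, S_dd = 45
Terminal payoffs (S − K): max(23.8, 0) = 23.8, max(-13, 0) = 0, max(-37, 0) = 0
Node u (S = 92): V_u = 1/1.01·[0.6500·23.8000 + 0.3500·0.0000] = 15.3168
Node d (S = 60): V_d = 1/1.01·[0.6500·0.0000 + 0.3500·0.0000] = 0.0000
Node 0 (S = 80): V_0 = 1/1.01·[0.6500·15.3168 + 0.3500·0.0000] = 9.8574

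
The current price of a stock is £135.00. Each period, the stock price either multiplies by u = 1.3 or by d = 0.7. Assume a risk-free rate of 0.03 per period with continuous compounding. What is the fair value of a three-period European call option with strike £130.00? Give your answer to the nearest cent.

£36.54

Risk-neutral probability p = (e^0.03 − 0.7)/(1.3 − 0.7) = 0.3305/0.6000 = 0.5508
Terminal stock prices: S_uuu = 296.6, S_uud = 159.7, S_udd = 85.99, S_ddd = 46.3
Terminal payoffs (S − K): max(166.6, 0) = 166.6, max(29.71, 0) = 29.71, max(-44.01, 0) = 0, max(-83.7, 0) = 0
Node uu (S = 228.2): V_uu = e^(−0.03)·[0.5508·166.5950 + 0.4492·29.7050] = 101.9921
Node ud (S = 122.8): V_ud = e^(−0.03)·[0.5508·29.7050 + 0.4492·0.0000] = 15.8767
Node dd (S = 66.15): V_dd = e^(−0.03)·[0.5508·0.0000 + 0.4492·0.0000] = 0.0000
Node u (S = 175.5): V_u = e^(−0.03)·[0.5508·101.9921 + 0.4492·15.8767] = 61.4345
Node d (S = 94.5): V_d = e^(−0.03)·[0.5508·15.8767 + 0.4492·0.0000] = 8.4858
Node 0 (S = 135): V_0 = e^(−0.03)·[0.5508·61.4345 + 0.4492·8.4858] = 36.5350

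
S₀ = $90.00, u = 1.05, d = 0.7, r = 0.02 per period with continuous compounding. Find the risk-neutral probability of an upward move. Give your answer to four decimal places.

p = 0.9149

Risk-neutral probability p = (e^0.02 − 0.7)/(1.05 − 0.7) = 0.3202/0.3500 = 0.9149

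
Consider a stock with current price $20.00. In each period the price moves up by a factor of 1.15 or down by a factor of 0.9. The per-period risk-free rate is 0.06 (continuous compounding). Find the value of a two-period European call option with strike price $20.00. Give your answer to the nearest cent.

Risk-neutral probability p = (e^0.06 − 0.9)/(1.15 − 0.9) = 0.1618/0.2500 = 0.6473
Terminal stock prices: S_uu = 26.45, S_ud = 20.7, S_dd = 16.2
Terminal payoffs (S − K): max(6.45, 0) = 6.45, max(0.7, 0) = 0.7, max(-3.8, 0) = 0
Node u (S = 23): V_u = e^(−0.06)·[0.6473·6.4500 + 0.3527·0.7000] = 4.1647
Node d (S = 18): V_d = e^(−0.06)·[0.6473·0.7000 + 0.3527·0.0000] = 0.4268
Node 0 (S = 20): V_0 = e^(−0.06)·[0.6473·4.1647 + 0.3527·0.4268] = 2.6807

$2.68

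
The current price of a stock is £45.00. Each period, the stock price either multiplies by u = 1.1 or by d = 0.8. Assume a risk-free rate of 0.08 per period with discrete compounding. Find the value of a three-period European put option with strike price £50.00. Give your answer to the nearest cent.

£1.08

Risk-neutral probability p = (1 + 0.08 − 0.8)/(1.1 − 0.8) = 0.2800/0.3000 = 0.9333
Terminal stock prices: S_uuu = 59.9, S_uud = 43.56, S_udd = 31.68, S_ddd = 23.04
Terminal payoffs (K − S): max(-9.895, 0) = 0, max(6.44, 0) = 6.44, max(18.32, 0) = 18.32, max(26.96, 0) = 26.96
Node uu (S = 54.45): V_uu = 1/1.08·[0.9333·0.0000 + 0.0667·6.4400] = 0.3975
Node ud (S = 39.6): V_ud = 1/1.08·[0.9333·6.4400 + 0.0667·18.3200] = 6.6963
Node dd (S = 28.8): V_dd = 1/1.08·[0.9333·18.3200 + 0.0667·26.9600] = 17.4963
Node u (S = 49.5): V_u = 1/1.08·[0.9333·0.3975 + 0.0667·6.6963] = 0.7569
Node d (S = 36): V_d = 1/1.08·[0.9333·6.6963 + 0.0667·17.4963] = 6.8669
Node 0 (S = 45): V_0 = 1/1.08·[0.9333·0.7569 + 0.0667·6.8669] = 1.0780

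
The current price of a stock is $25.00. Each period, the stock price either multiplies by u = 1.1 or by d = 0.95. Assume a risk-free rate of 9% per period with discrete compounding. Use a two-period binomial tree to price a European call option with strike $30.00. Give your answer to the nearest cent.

Risk-neutral probability p = (1 + 0.09 − 0.95)/(1.1 − 0.95) = 0.1400/0.1500 = 0.9333
Terminal stock prices: S_uu = 30.25, S_ud = 26.13, S_dd = 22.56
Terminal payoffs (S − K): max(0.25, 0) = 0.25, max(-3.875, 0) = 0, max(-7.438, 0) = 0
Node u (S = 27.5): V_u = 1/1.09·[0.9333·0.2500 + 0.0667·0.0000] = 0.2141
Node d (S = 23.75): V_d = 1/1.09·[0.9333·0.0000 + 0.0667·0.0000] = 0.0000
Node 0 (S = 25): V_0 = 1/1.09·[0.9333·0.2141 + 0.0667·0.0000] = 0.1833

$0.18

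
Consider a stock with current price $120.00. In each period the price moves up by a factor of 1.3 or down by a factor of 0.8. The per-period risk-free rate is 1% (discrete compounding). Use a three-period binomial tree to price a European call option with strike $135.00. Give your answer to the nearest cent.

Risk-neutral probability p = (1 + 0.01 − 0.8)/(1.3 − 0.8) = 0.2100/0.5000 = 0.4200
Terminal stock prices: S_uuu = 263.6, S_uud = 162.2, S_udd = 99.84, S_ddd = 61.44
Terminal payoffs (S − K): max(128.6, 0) = 128.6, max(27.24, 0) = 27.24, max(-35.16, 0) = 0, max(-73.56, 0) = 0
Node uu (S = 202.8): V_uu = 1/1.01·[0.4200·128.6400 + 0.5800·27.2400] = 69.1366
Node ud (S = 124.8): V_ud = 1/1.01·[0.4200·27.2400 + 0.5800·0.0000] = 11.3275
Node dd (S = 76.8): V_dd = 1/1.01·[0.4200·0.0000 + 0.5800·0.0000] = 0.0000
Node u (S = 156): V_u = 1/1.01·[0.4200·69.1366 + 0.5800·11.3275] = 35.2548
Node d (S = 96): V_d = 1/1.01·[0.4200·11.3275 + 0.5800·0.0000] = 4.7105
Node 0 (S = 120): V_0 = 1/1.01·[0.4200·35.2548 + 0.5800·4.7105] = 17.3654

$17.37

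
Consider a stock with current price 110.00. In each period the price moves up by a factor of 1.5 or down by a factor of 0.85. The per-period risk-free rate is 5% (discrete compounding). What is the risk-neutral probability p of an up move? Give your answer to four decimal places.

p = 0.3077

Risk-neutral probability p = (1 + 0.05 − 0.85)/(1.5 − 0.85) = 0.2000/0.6500 = 0.3077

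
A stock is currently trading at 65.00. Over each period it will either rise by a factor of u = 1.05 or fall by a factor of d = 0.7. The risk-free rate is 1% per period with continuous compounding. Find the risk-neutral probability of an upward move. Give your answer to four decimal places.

p = 0.8859

Risk-neutral probability p = (e^0.01 − 0.7)/(1.05 − 0.7) = 0.3101/0.3500 = 0.8859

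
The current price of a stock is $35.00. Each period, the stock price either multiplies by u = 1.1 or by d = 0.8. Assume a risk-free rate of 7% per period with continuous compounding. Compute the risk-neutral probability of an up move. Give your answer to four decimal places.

p = 0.9084

Risk-neutral probability p = (e^0.07 − 0.8)/(1.1 − 0.8) = 0.2725/0.3000 = 0.9084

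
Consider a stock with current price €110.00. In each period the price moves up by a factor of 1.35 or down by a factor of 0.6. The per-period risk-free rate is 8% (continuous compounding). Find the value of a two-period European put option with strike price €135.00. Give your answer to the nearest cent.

€28.21

Risk-neutral probability p = (e^0.08 − 0.6)/(1.35 − 0.6) = 0.4833/0.7500 = 0.6444
Terminal stock prices: S_uu = 200.5, S_ud = 89.1, S_dd = 39.6
Terminal payoffs (K − S): max(-65.48, 0) = 0, max(45.9, 0) = 45.9, max(95.4, 0) = 95.4
Node u (S = 148.5): V_u = e^(−0.08)·[0.6444·0.0000 + 0.3556·45.9000] = 15.0679
Node d (S = 66): V_d = e^(−0.08)·[0.6444·45.9000 + 0.3556·95.4000] = 58.6207
Node 0 (S = 110): V_0 = e^(−0.08)·[0.6444·15.0679 + 0.3556·58.6207] = 28.2068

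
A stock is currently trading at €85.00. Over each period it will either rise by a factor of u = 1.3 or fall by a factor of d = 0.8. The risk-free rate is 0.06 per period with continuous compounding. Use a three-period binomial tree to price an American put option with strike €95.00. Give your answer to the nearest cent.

€14.52

Risk-neutral probability p = (e^0.06 − 0.8)/(1.3 − 0.8) = 0.2618/0.5000 = 0.5237
Terminal stock prices: S_uuu = 186.7, S_uud = 114.9, S_udd = 70.72, S_ddd = 43.52
Terminal payoffs (K − S): max(-91.75, 0) = 0, max(-19.92, 0) = 0, max(24.28, 0) = 24.28, max(51.48, 0) = 51.48
Node uu (S = 143.7): continuation = e^(−0.06)·[0.5237·0.0000 + 0.4763·0.0000] = 0.0000; exercise value = 0.0000 ≤ continuation, so V_uu = 0.0000
Node ud (S = 88.4): continuation = e^(−0.06)·[0.5237·0.0000 + 0.4763·24.2800] = 10.8917; exercise value = 6.6000 ≤ continuation, so V_ud = 10.8917
Node dd (S = 54.4): continuation = e^(−0.06)·[0.5237·24.2800 + 0.4763·51.4800] = 35.0676; exercise value = 40.6000 > continuation, so V_dd = 40.6000 (exercise)
Node u (S = 110.5): continuation = e^(−0.06)·[0.5237·0.0000 + 0.4763·10.8917] = 4.8859; exercise value = 0.0000 ≤ continuation, so V_u = 4.8859
Node d (S = 68): continuation = e^(−0.06)·[0.5237·10.8917 + 0.4763·40.6000] = 23.5842; exercise value = 27.0000 > continuation, so V_d = 27.0000 (exercise)
Node 0 (S = 85): continuation = e^(−0.06)·[0.5237·4.8859 + 0.4763·27.0000] = 14.5215; exercise value = 10.0000 ≤ continuation, so V_0 = 14.5215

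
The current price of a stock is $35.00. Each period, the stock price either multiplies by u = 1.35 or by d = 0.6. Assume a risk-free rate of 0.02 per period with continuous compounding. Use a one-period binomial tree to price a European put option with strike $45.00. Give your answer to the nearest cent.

$10.34

Risk-neutral probability p = (e^0.02 − 0.6)/(1.35 − 0.6) = 0.4202/0.7500 = 0.5603
Terminal stock prices: S_u = 47.25, S_d = 21
Terminal payoffs (K − S): max(-2.25, 0) = 0, max(24, 0) = 24
Node 0 (S = 35): V_0 = e^(−0.02)·[0.5603·0.0000 + 0.4397·24.0000] = 10.3446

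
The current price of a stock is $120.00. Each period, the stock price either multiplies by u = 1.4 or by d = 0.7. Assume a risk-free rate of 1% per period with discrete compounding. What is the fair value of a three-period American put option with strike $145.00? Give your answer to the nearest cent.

$42.96

Risk-neutral probability p = (1 + 0.01 − 0.7)/(1.4 − 0.7) = 0.3100/0.7000 = 0.4429
Terminal stock prices: S_uuu = 329.3, S_uud = 164.6, S_udd = 82.32, S_ddd = 41.16
Terminal payoffs (K − S): max(-184.3, 0) = 0, max(-19.64, 0) = 0, max(62.68, 0) = 62.68, max(103.8, 0) = 103.8
Node uu (S = 235.2): continuation = 1/1.01·[0.4429·0.0000 + 0.5571·0.0000] = 0.0000; exercise value = 0.0000 ≤ continuation, so V_uu = 0.0000
Node ud (S = 117.6): continuation = 1/1.01·[0.4429·0.0000 + 0.5571·62.6800] = 34.5760; exercise value = 27.4000 ≤ continuation, so V_ud = 34.5760
Node dd (S = 58.8): continuation = 1/1.01·[0.4429·62.6800 + 0.5571·103.8400] = 84.7644; exercise value = 86.2000 > continuation, so V_dd = 86.2000 (exercise)
Node u (S = 168): continuation = 1/1.01·[0.4429·0.0000 + 0.5571·34.5760] = 19.0730; exercise value = 0.0000 ≤ continuation, so V_u = 19.0730
Node d (S = 84): continuation = 1/1.01·[0.4429·34.5760 + 0.5571·86.2000] = 62.7108; exercise value = 61.0000 ≤ continuation, so V_d = 62.7108
Node 0 (S = 120): continuation = 1/1.01·[0.4429·19.0730 + 0.5571·62.7108] = 42.9559; exercise value = 25.0000 ≤ continuation, so V_0 = 42.9559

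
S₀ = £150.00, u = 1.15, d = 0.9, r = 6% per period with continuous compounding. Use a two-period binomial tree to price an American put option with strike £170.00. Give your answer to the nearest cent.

£20.00

Risk-neutral probability p = (e^0.06 − 0.9)/(1.15 − 0.9) = 0.1618/0.2500 = 0.6473
Terminal stock prices: S_uu = 198.4, S_ud = 155.2, S_dd = 121.5
Terminal payoffs (K − S): max(-28.37, 0) = 0, max(14.75, 0) = 14.75, max(48.5, 0) = 48.5
Node u (S = 172.5): continuation = e^(−0.06)·[0.6473·0.0000 + 0.3527·14.7500] = 4.8987; exercise value = 0.0000 ≤ continuation, so V_u = 4.8987
Node d (S = 135): continuation = e^(−0.06)·[0.6473·14.7500 + 0.3527·48.5000] = 25.1000; exercise value = 35.0000 > continuation, so V_d = 35.0000 (exercise)
Node 0 (S = 150): continuation = e^(−0.06)·[0.6473·4.8987 + 0.3527·35.0000] = 14.6106; exercise value = 20.0000 > continuation, so V_0 = 20.0000 (exercise)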